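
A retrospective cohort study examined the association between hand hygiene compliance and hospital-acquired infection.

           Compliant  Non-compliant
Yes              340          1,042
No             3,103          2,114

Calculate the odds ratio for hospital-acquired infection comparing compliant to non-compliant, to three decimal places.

Reading the table with exposure as columns: a = 340 (Compliant, case), b = 3103 (Compliant, non-case), c = 1042 (Non-compliant, case), d = 2114.
OR = (a·d)/(b·c) = (340 × 2114) / (3103 × 1042) = 718760 / 3233326 = 0.22230
Exposure is associated with lower odds of hospital-acquired infection (OR = 0.22 < 1).

0.222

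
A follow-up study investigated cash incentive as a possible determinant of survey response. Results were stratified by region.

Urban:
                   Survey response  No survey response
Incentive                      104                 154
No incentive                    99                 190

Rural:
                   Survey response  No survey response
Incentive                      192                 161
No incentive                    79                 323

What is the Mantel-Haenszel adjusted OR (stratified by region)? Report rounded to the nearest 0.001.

2.645

OR_MH = Σ(aᵢdᵢ/nᵢ) / Σ(bᵢcᵢ/nᵢ), where nᵢ is the stratum total.
Stratum 1 (Urban): n = 547; a·d/n = 104·190/547 = 36.1243; b·c/n = 154·99/547 = 27.8720
Stratum 2 (Rural): n = 755; a·d/n = 192·323/755 = 82.1404; b·c/n = 161·79/755 = 16.8464
OR_MH = (36.1243 + 82.1404) / (27.8720 + 16.8464) = 118.2647 / 44.7184 = 2.64466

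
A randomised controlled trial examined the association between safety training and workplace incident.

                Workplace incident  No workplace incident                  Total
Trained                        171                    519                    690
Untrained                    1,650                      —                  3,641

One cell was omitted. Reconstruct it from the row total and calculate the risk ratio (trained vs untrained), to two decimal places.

0.55

The missing cell is in the unexposed row: 3641 − 1650 = 1991.
So a = 171, b = 519, c = 1650, d = 1991.
RR = [a/(a+b)] / [c/(c+d)] = (171/690) / (1650/3641) = 0.24783/0.45317 = 0.54687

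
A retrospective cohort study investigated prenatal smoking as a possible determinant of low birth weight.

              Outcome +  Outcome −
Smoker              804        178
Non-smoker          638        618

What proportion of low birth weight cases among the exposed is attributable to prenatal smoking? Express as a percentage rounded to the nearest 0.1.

Cells: a = 804, b = 178, c = 638, d = 618.
Risk in exposed = 804/982 = 0.81874; risk in unexposed = 638/1256 = 0.50796.
RR = 0.81874/0.50796 = 1.61181
AR% = (RR − 1)/RR × 100 = (1.61181 − 1)/1.61181 × 100 = 37.9579%

38.0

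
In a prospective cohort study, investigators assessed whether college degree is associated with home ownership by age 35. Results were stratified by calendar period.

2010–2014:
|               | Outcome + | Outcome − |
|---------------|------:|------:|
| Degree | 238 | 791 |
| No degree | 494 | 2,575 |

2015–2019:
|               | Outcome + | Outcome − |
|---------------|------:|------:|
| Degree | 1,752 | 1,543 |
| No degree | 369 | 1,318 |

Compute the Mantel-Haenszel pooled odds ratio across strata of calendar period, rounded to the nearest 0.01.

OR_MH = Σ(aᵢdᵢ/nᵢ) / Σ(bᵢcᵢ/nᵢ), where nᵢ is the stratum total.
Stratum 1 (2010–2014): n = 4098; a·d/n = 238·2575/4098 = 149.5486; b·c/n = 791·494/4098 = 95.3524
Stratum 2 (2015–2019): n = 4982; a·d/n = 1752·1318/4982 = 463.4958; b·c/n = 1543·369/4982 = 114.2848
OR_MH = (149.5486 + 463.4958) / (95.3524 + 114.2848) = 613.0443 / 209.6372 = 2.92431

2.92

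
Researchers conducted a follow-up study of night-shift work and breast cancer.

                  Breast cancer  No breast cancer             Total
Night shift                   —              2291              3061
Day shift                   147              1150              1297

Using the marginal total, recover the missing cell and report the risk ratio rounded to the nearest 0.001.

2.219

The missing cell is in the exposed row: 3061 − 2291 = 770.
So a = 770, b = 2291, c = 147, d = 1150.
RR = [a/(a+b)] / [c/(c+d)] = (770/3061) / (147/1297) = 0.25155/0.11334 = 2.21947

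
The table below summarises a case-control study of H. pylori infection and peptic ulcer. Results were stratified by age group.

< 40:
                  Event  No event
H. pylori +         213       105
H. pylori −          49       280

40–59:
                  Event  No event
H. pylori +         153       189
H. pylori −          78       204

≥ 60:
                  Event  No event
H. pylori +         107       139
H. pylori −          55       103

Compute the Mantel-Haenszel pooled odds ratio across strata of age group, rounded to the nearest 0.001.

3.356

OR_MH = Σ(aᵢdᵢ/nᵢ) / Σ(bᵢcᵢ/nᵢ), where nᵢ is the stratum total.
Stratum 1 (< 40): n = 647; a·d/n = 213·280/647 = 92.1793; b·c/n = 105·49/647 = 7.9521
Stratum 2 (40–59): n = 624; a·d/n = 153·204/624 = 50.0192; b·c/n = 189·78/624 = 23.6250
Stratum 3 (≥ 60): n = 404; a·d/n = 107·103/404 = 27.2797; b·c/n = 139·55/404 = 18.9233
OR_MH = (92.1793 + 50.0192 + 27.2797) / (7.9521 + 23.6250 + 18.9233) = 169.4782 / 50.5004 = 3.35598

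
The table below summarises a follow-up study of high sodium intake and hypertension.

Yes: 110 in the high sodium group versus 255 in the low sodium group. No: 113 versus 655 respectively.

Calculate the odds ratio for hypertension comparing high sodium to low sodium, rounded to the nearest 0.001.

From the description: a = 110, b = 113, c = 255, d = 655.
OR = (a·d)/(b·c) = (110 × 655) / (113 × 255) = 72050 / 28815 = 2.50043
The odds of hypertension are about 2.50 times as high in the high sodium group.

2.500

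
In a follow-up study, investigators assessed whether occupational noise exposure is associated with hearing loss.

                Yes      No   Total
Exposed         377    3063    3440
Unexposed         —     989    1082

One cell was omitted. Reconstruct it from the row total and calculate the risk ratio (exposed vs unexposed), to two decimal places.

The missing cell is in the unexposed row: 1082 − 989 = 93.
So a = 377, b = 3063, c = 93, d = 989.
RR = [a/(a+b)] / [c/(c+d)] = (377/3440) / (93/1082) = 0.10959/0.08595 = 1.27505

1.28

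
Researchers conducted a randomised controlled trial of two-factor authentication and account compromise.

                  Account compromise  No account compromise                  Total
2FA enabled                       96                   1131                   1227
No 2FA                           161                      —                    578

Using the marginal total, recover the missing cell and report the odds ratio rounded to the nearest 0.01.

0.22

The missing cell is in the unexposed row: 578 − 161 = 417.
So a = 96, b = 1131, c = 161, d = 417.
OR = (a·d)/(b·c) = (96 × 417) / (1131 × 161) = 40032 / 182091 = 0.21985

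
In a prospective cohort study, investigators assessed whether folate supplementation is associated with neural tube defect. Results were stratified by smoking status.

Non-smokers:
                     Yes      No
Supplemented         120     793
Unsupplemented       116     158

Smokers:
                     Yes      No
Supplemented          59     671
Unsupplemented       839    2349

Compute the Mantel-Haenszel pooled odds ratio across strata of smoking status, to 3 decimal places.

OR_MH = Σ(aᵢdᵢ/nᵢ) / Σ(bᵢcᵢ/nᵢ), where nᵢ is the stratum total.
Stratum 1 (Non-smokers): n = 1187; a·d/n = 120·158/1187 = 15.9730; b·c/n = 793·116/1187 = 77.4962
Stratum 2 (Smokers): n = 3918; a·d/n = 59·2349/3918 = 35.3729; b·c/n = 671·839/3918 = 143.6879
OR_MH = (15.9730 + 35.3729) / (77.4962 + 143.6879) = 51.3459 / 221.1841 = 0.23214

0.232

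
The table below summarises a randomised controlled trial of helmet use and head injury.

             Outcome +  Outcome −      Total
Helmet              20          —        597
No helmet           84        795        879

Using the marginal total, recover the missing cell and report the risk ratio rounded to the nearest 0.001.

0.351

The missing cell is in the exposed row: 597 − 20 = 577.
So a = 20, b = 577, c = 84, d = 795.
RR = [a/(a+b)] / [c/(c+d)] = (20/597) / (84/879) = 0.03350/0.09556 = 0.35056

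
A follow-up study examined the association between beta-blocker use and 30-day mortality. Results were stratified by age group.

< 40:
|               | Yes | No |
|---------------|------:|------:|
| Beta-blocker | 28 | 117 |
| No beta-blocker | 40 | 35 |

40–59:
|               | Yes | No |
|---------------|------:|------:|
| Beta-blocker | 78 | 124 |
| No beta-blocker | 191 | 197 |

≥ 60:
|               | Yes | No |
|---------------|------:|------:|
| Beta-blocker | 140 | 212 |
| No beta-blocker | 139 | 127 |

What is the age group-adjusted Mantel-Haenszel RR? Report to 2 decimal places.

RR_MH = Σ(aᵢ·n₀ᵢ/nᵢ) / Σ(cᵢ·n₁ᵢ/nᵢ), with n₁ᵢ = aᵢ+bᵢ (exposed), n₀ᵢ = cᵢ+dᵢ (unexposed), nᵢ = n₁ᵢ+n₀ᵢ.
Stratum 1 (< 40): n₁ = 145, n₀ = 75, n = 220; a·n₀/n = 28·75/220 = 9.5455; c·n₁/n = 40·145/220 = 26.3636
Stratum 2 (40–59): n₁ = 202, n₀ = 388, n = 590; a·n₀/n = 78·388/590 = 51.2949; c·n₁/n = 191·202/590 = 65.3932
Stratum 3 (≥ 60): n₁ = 352, n₀ = 266, n = 618; a·n₀/n = 140·266/618 = 60.2589; c·n₁/n = 139·352/618 = 79.1715
RR_MH = (9.5455 + 51.2949 + 60.2589) / (26.3636 + 65.3932 + 79.1715) = 121.0993 / 170.9284 = 0.70848

0.71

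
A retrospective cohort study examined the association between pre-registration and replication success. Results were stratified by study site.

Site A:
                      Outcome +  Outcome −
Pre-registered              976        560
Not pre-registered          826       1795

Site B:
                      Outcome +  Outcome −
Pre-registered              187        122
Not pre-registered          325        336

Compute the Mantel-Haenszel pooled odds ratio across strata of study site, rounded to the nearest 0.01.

3.20

OR_MH = Σ(aᵢdᵢ/nᵢ) / Σ(bᵢcᵢ/nᵢ), where nᵢ is the stratum total.
Stratum 1 (Site A): n = 4157; a·d/n = 976·1795/4157 = 421.4385; b·c/n = 560·826/4157 = 111.2726
Stratum 2 (Site B): n = 970; a·d/n = 187·336/970 = 64.7753; b·c/n = 122·325/970 = 40.8763
OR_MH = (421.4385 + 64.7753) / (111.2726 + 40.8763) = 486.2138 / 152.1488 = 3.19565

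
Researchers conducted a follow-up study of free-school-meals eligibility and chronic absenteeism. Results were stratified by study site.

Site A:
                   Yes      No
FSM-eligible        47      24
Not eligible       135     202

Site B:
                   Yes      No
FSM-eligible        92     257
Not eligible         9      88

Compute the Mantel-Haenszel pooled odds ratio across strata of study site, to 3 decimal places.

3.155

OR_MH = Σ(aᵢdᵢ/nᵢ) / Σ(bᵢcᵢ/nᵢ), where nᵢ is the stratum total.
Stratum 1 (Site A): n = 408; a·d/n = 47·202/408 = 23.2696; b·c/n = 24·135/408 = 7.9412
Stratum 2 (Site B): n = 446; a·d/n = 92·88/446 = 18.1525; b·c/n = 257·9/446 = 5.1861
OR_MH = (23.2696 + 18.1525) / (7.9412 + 5.1861) = 41.4221 / 13.1273 = 3.15542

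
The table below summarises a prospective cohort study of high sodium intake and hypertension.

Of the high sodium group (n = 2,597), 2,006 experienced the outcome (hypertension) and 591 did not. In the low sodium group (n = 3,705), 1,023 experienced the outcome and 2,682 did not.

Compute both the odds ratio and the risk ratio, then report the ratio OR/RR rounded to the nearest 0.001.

From the description: a = 2006, b = 591, c = 1023, d = 2682.
OR = (2006·2682)/(591·1023) = 5380092/604593 = 8.89870
Risk in exposed = 2006/2597 = 0.77243; risk in unexposed = 1023/3705 = 0.27611; RR = 2.79751
OR/RR = 8.89870 / 2.79751 = 3.18094
The outcome is not rare, so the OR lies further from 1 than the RR.

3.181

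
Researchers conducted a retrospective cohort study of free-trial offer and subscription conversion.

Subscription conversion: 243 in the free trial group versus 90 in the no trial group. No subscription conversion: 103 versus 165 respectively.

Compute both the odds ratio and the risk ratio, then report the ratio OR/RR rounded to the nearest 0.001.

2.174

From the description: a = 243, b = 103, c = 90, d = 165.
OR = (243·165)/(103·90) = 40095/9270 = 4.32524
Risk in exposed = 243/346 = 0.70231; risk in unexposed = 90/255 = 0.35294; RR = 1.98988
OR/RR = 4.32524 / 1.98988 = 2.17362
The outcome is not rare, so the OR lies further from 1 than the RR.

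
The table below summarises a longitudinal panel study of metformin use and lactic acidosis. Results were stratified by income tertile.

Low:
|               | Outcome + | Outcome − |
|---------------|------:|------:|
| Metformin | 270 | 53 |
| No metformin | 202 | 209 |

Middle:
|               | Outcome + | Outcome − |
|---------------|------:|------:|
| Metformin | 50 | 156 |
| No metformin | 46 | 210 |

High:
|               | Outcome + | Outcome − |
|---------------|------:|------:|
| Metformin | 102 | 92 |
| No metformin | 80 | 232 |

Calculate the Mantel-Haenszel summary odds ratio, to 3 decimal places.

3.277

OR_MH = Σ(aᵢdᵢ/nᵢ) / Σ(bᵢcᵢ/nᵢ), where nᵢ is the stratum total.
Stratum 1 (Low): n = 734; a·d/n = 270·209/734 = 76.8801; b·c/n = 53·202/734 = 14.5858
Stratum 2 (Middle): n = 462; a·d/n = 50·210/462 = 22.7273; b·c/n = 156·46/462 = 15.5325
Stratum 3 (High): n = 506; a·d/n = 102·232/506 = 46.7668; b·c/n = 92·80/506 = 14.5455
OR_MH = (76.8801 + 22.7273 + 46.7668) / (14.5858 + 15.5325 + 14.5455) = 146.3742 / 44.6638 = 3.27725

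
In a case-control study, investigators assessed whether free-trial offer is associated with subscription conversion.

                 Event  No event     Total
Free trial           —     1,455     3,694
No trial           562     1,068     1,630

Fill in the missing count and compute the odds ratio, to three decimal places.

The missing cell is in the exposed row: 3694 − 1455 = 2239.
So a = 2239, b = 1455, c = 562, d = 1068.
OR = (a·d)/(b·c) = (2239 × 1068) / (1455 × 562) = 2391252 / 817710 = 2.92433

2.924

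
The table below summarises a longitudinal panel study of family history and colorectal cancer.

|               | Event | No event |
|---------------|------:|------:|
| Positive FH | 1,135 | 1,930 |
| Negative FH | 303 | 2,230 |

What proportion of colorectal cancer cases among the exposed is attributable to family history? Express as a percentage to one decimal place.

Cells: a = 1135, b = 1930, c = 303, d = 2230.
Risk in exposed = 1135/3065 = 0.37031; risk in unexposed = 303/2533 = 0.11962.
RR = 0.37031/0.11962 = 3.09569
AR% = (RR − 1)/RR × 100 = (3.09569 − 1)/3.09569 × 100 = 67.6971%

67.7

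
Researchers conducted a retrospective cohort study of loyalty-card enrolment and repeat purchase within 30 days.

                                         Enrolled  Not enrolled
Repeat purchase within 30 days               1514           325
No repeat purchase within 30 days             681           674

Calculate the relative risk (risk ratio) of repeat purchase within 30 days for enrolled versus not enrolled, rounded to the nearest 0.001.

2.120

Reading the table with exposure as columns: a = 1514 (Enrolled, case), b = 681 (Enrolled, non-case), c = 325 (Not enrolled, case), d = 674.
Risk in exposed = 1514/2195 = 0.68975; risk in unexposed = 325/999 = 0.32533.
RR = 0.68975 / 0.32533 = 2.12018
The risk among the exposed is 2.12 times that among the unexposed.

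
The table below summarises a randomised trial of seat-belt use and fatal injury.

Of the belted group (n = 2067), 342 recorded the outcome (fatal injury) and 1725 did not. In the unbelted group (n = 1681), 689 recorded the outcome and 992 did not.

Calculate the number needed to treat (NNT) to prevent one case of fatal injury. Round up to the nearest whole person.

5

Risk in treated group = 342/2067 = 0.16546; risk in control = 689/1681 = 0.40988.
Absolute risk reduction = 0.40988 − 0.16546 = 0.24442
NNT = 1 / ARR = 1 / 0.24442 = 4.091 → round up → 5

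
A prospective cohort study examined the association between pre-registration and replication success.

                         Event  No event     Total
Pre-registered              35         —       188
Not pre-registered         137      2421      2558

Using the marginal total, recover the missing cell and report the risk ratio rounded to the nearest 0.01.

The missing cell is in the exposed row: 188 − 35 = 153.
So a = 35, b = 153, c = 137, d = 2421.
RR = [a/(a+b)] / [c/(c+d)] = (35/188) / (137/2558) = 0.18617/0.05356 = 3.47608

3.48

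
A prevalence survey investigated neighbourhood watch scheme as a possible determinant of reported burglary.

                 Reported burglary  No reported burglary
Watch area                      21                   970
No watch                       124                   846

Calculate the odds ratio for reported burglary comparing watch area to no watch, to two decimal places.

0.15

Cells: a = 21, b = 970, c = 124, d = 846.
OR = (a·d)/(b·c) = (21 × 846) / (970 × 124) = 17766 / 120280 = 0.14771
Exposure is associated with lower odds of reported burglary (OR = 0.15 < 1).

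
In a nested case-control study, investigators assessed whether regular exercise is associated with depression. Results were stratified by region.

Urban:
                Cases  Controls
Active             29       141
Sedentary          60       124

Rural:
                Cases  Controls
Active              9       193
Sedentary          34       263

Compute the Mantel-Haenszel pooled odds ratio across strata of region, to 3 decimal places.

OR_MH = Σ(aᵢdᵢ/nᵢ) / Σ(bᵢcᵢ/nᵢ), where nᵢ is the stratum total.
Stratum 1 (Urban): n = 354; a·d/n = 29·124/354 = 10.1582; b·c/n = 141·60/354 = 23.8983
Stratum 2 (Rural): n = 499; a·d/n = 9·263/499 = 4.7435; b·c/n = 193·34/499 = 13.1503
OR_MH = (10.1582 + 4.7435) / (23.8983 + 13.1503) = 14.9017 / 37.0486 = 0.40222

0.402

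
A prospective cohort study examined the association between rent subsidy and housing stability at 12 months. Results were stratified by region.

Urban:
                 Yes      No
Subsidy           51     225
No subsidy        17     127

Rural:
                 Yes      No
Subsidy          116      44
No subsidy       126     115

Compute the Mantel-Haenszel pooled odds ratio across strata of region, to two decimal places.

OR_MH = Σ(aᵢdᵢ/nᵢ) / Σ(bᵢcᵢ/nᵢ), where nᵢ is the stratum total.
Stratum 1 (Urban): n = 420; a·d/n = 51·127/420 = 15.4214; b·c/n = 225·17/420 = 9.1071
Stratum 2 (Rural): n = 401; a·d/n = 116·115/401 = 33.2668; b·c/n = 44·126/401 = 13.8254
OR_MH = (15.4214 + 33.2668) / (9.1071 + 13.8254) = 48.6883 / 22.9326 = 2.12310

2.12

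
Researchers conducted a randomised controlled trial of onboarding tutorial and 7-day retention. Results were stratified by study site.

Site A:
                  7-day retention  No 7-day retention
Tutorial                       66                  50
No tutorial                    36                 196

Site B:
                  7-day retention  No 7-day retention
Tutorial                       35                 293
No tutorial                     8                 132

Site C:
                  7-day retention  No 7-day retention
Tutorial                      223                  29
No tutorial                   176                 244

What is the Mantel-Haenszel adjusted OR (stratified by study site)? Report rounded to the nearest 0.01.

7.20

OR_MH = Σ(aᵢdᵢ/nᵢ) / Σ(bᵢcᵢ/nᵢ), where nᵢ is the stratum total.
Stratum 1 (Site A): n = 348; a·d/n = 66·196/348 = 37.1724; b·c/n = 50·36/348 = 5.1724
Stratum 2 (Site B): n = 468; a·d/n = 35·132/468 = 9.8718; b·c/n = 293·8/468 = 5.0085
Stratum 3 (Site C): n = 672; a·d/n = 223·244/672 = 80.9702; b·c/n = 29·176/672 = 7.5952
OR_MH = (37.1724 + 9.8718 + 80.9702) / (5.1724 + 5.0085 + 7.5952) = 128.0144 / 17.7762 = 7.20145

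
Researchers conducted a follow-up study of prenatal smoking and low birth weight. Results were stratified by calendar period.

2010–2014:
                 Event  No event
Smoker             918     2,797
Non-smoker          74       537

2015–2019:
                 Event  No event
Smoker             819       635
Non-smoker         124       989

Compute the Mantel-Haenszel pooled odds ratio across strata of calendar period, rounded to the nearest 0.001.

5.470

OR_MH = Σ(aᵢdᵢ/nᵢ) / Σ(bᵢcᵢ/nᵢ), where nᵢ is the stratum total.
Stratum 1 (2010–2014): n = 4326; a·d/n = 918·537/4326 = 113.9542; b·c/n = 2797·74/4326 = 47.8451
Stratum 2 (2015–2019): n = 2567; a·d/n = 819·989/2567 = 315.5399; b·c/n = 635·124/2567 = 30.6739
OR_MH = (113.9542 + 315.5399) / (47.8451 + 30.6739) = 429.4942 / 78.5191 = 5.46994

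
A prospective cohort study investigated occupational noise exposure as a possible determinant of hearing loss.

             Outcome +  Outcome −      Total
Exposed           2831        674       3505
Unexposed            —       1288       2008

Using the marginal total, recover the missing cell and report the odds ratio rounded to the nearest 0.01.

The missing cell is in the unexposed row: 2008 − 1288 = 720.
So a = 2831, b = 674, c = 720, d = 1288.
OR = (a·d)/(b·c) = (2831 × 1288) / (674 × 720) = 3646328 / 485280 = 7.51386

7.51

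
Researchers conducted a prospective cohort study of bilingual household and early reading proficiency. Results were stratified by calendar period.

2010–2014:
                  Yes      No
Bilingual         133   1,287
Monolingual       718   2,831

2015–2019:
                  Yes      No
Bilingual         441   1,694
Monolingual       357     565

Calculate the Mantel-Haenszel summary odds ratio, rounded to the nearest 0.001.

OR_MH = Σ(aᵢdᵢ/nᵢ) / Σ(bᵢcᵢ/nᵢ), where nᵢ is the stratum total.
Stratum 1 (2010–2014): n = 4969; a·d/n = 133·2831/4969 = 75.7744; b·c/n = 1287·718/4969 = 185.9662
Stratum 2 (2015–2019): n = 3057; a·d/n = 441·565/3057 = 81.5064; b·c/n = 1694·357/3057 = 197.8273
OR_MH = (75.7744 + 81.5064) / (185.9662 + 197.8273) = 157.2808 / 383.7935 = 0.40981

0.410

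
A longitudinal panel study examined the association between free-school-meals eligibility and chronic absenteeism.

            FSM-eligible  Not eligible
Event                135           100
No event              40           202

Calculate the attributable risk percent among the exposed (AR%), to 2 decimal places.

Reading the table with exposure as columns: a = 135 (FSM-eligible, case), b = 40 (FSM-eligible, non-case), c = 100 (Not eligible, case), d = 202.
Risk in exposed = 135/175 = 0.77143; risk in unexposed = 100/302 = 0.33113.
RR = 0.77143/0.33113 = 2.32971
AR% = (RR − 1)/RR × 100 = (2.32971 − 1)/2.32971 × 100 = 57.0763%

57.08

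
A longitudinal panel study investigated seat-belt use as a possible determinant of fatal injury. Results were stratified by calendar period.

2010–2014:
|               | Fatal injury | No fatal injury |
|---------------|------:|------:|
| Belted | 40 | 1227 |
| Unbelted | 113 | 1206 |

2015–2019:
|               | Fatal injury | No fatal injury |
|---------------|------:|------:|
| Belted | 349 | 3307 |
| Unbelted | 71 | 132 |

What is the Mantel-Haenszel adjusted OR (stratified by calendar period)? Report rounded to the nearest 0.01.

0.27

OR_MH = Σ(aᵢdᵢ/nᵢ) / Σ(bᵢcᵢ/nᵢ), where nᵢ is the stratum total.
Stratum 1 (2010–2014): n = 2586; a·d/n = 40·1206/2586 = 18.6543; b·c/n = 1227·113/2586 = 53.6160
Stratum 2 (2015–2019): n = 3859; a·d/n = 349·132/3859 = 11.9378; b·c/n = 3307·71/3859 = 60.8440
OR_MH = (18.6543 + 11.9378) / (53.6160 + 60.8440) = 30.5921 / 114.4600 = 0.26727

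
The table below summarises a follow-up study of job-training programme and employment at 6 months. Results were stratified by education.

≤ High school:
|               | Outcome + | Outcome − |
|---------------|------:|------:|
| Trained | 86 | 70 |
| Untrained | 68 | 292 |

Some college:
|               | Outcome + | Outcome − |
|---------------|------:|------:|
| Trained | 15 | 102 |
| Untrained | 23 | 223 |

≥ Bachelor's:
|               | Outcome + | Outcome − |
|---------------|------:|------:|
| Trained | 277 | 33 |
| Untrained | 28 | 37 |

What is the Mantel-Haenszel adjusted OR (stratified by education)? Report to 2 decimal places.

4.69

OR_MH = Σ(aᵢdᵢ/nᵢ) / Σ(bᵢcᵢ/nᵢ), where nᵢ is the stratum total.
Stratum 1 (≤ High school): n = 516; a·d/n = 86·292/516 = 48.6667; b·c/n = 70·68/516 = 9.2248
Stratum 2 (Some college): n = 363; a·d/n = 15·223/363 = 9.2149; b·c/n = 102·23/363 = 6.4628
Stratum 3 (≥ Bachelor's): n = 375; a·d/n = 277·37/375 = 27.3307; b·c/n = 33·28/375 = 2.4640
OR_MH = (48.6667 + 9.2149 + 27.3307) / (9.2248 + 6.4628 + 2.4640) = 85.2122 / 18.1516 = 4.69447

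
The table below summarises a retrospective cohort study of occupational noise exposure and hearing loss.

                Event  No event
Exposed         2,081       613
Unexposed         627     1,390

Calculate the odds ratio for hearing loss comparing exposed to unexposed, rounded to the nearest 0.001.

Cells: a = 2081, b = 613, c = 627, d = 1390.
OR = (a·d)/(b·c) = (2081 × 1390) / (613 × 627) = 2892590 / 384351 = 7.52591
The odds of hearing loss are about 7.53 times as high in the exposed group.

7.526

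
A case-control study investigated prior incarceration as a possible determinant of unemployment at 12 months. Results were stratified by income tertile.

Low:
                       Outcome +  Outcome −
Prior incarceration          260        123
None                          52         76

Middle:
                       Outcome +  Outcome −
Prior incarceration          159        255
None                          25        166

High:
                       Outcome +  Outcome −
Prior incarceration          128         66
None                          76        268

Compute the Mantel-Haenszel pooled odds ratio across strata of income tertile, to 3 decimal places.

OR_MH = Σ(aᵢdᵢ/nᵢ) / Σ(bᵢcᵢ/nᵢ), where nᵢ is the stratum total.
Stratum 1 (Low): n = 511; a·d/n = 260·76/511 = 38.6693; b·c/n = 123·52/511 = 12.5166
Stratum 2 (Middle): n = 605; a·d/n = 159·166/605 = 43.6264; b·c/n = 255·25/605 = 10.5372
Stratum 3 (High): n = 538; a·d/n = 128·268/538 = 63.7621; b·c/n = 66·76/538 = 9.3234
OR_MH = (38.6693 + 43.6264 + 63.7621) / (12.5166 + 10.5372 + 9.3234) = 146.0578 / 32.3772 = 4.51113

4.511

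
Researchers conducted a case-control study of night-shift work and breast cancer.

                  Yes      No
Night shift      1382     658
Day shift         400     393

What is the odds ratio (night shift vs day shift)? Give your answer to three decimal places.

2.064

Cells: a = 1382, b = 658, c = 400, d = 393.
OR = (a·d)/(b·c) = (1382 × 393) / (658 × 400) = 543126 / 263200 = 2.06355
The odds of breast cancer are about 2.06 times as high in the night shift group.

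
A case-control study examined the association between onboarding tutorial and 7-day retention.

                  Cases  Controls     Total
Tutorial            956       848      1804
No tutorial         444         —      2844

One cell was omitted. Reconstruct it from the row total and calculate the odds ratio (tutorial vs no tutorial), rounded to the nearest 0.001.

6.094

The missing cell is in the unexposed row: 2844 − 444 = 2400.
So a = 956, b = 848, c = 444, d = 2400.
OR = (a·d)/(b·c) = (956 × 2400) / (848 × 444) = 2294400 / 376512 = 6.09383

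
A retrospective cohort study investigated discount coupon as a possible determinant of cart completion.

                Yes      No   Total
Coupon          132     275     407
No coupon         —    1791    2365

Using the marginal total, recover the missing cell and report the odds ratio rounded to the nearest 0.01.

1.50

The missing cell is in the unexposed row: 2365 − 1791 = 574.
So a = 132, b = 275, c = 574, d = 1791.
OR = (a·d)/(b·c) = (132 × 1791) / (275 × 574) = 236412 / 157850 = 1.49770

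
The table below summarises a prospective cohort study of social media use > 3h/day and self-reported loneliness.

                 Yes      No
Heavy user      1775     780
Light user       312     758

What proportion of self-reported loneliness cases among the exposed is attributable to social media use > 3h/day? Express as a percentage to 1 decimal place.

Cells: a = 1775, b = 780, c = 312, d = 758.
Risk in exposed = 1775/2555 = 0.69472; risk in unexposed = 312/1070 = 0.29159.
RR = 0.69472/0.29159 = 2.38252
AR% = (RR − 1)/RR × 100 = (2.38252 − 1)/2.38252 × 100 = 58.0276%

58.0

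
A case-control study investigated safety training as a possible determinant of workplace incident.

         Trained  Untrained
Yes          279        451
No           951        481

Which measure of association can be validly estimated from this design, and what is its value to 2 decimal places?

0.31

Reading the table with exposure as columns: a = 279 (Trained, case), b = 951 (Trained, non-case), c = 451 (Untrained, case), d = 481.
This is a case-control study: participants were sampled on outcome status, so risks in the source population cannot be estimated directly — relative risk is not valid here. The odds ratio is the appropriate measure.
OR = (a·d)/(b·c) = (279 × 481) / (951 × 451) = 134199 / 428901 = 0.31289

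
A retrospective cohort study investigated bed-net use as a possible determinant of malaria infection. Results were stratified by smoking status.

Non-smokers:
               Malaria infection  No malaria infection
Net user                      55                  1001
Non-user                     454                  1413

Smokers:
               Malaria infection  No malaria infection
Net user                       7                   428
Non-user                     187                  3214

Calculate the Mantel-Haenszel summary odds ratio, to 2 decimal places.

0.18

OR_MH = Σ(aᵢdᵢ/nᵢ) / Σ(bᵢcᵢ/nᵢ), where nᵢ is the stratum total.
Stratum 1 (Non-smokers): n = 2923; a·d/n = 55·1413/2923 = 26.5874; b·c/n = 1001·454/2923 = 155.4752
Stratum 2 (Smokers): n = 3836; a·d/n = 7·3214/3836 = 5.8650; b·c/n = 428·187/3836 = 20.8644
OR_MH = (26.5874 + 5.8650) / (155.4752 + 20.8644) = 32.4524 / 176.3396 = 0.18403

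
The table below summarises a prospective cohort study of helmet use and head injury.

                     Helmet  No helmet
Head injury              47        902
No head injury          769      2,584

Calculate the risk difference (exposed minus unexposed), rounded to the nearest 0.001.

-0.201

Reading the table with exposure as columns: a = 47 (Helmet, case), b = 769 (Helmet, non-case), c = 902 (No helmet, case), d = 2584.
Risk in exposed = 47/816 = 0.057598; risk in unexposed = 902/3486 = 0.258749.
Risk difference = 0.057598 − 0.258749 = -0.201151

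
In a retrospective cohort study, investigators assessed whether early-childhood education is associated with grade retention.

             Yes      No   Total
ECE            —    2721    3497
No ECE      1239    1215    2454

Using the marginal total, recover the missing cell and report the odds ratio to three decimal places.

0.280

The missing cell is in the exposed row: 3497 − 2721 = 776.
So a = 776, b = 2721, c = 1239, d = 1215.
OR = (a·d)/(b·c) = (776 × 1215) / (2721 × 1239) = 942840 / 3371319 = 0.27967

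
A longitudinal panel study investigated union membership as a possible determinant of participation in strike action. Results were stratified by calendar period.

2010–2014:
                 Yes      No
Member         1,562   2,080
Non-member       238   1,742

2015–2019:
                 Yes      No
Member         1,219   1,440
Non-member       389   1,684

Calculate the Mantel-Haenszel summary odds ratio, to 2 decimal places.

OR_MH = Σ(aᵢdᵢ/nᵢ) / Σ(bᵢcᵢ/nᵢ), where nᵢ is the stratum total.
Stratum 1 (2010–2014): n = 5622; a·d/n = 1562·1742/5622 = 483.9922; b·c/n = 2080·238/5622 = 88.0541
Stratum 2 (2015–2019): n = 4732; a·d/n = 1219·1684/4732 = 433.8115; b·c/n = 1440·389/4732 = 118.3770
OR_MH = (483.9922 + 433.8115) / (88.0541 + 118.3770) = 917.8037 / 206.4311 = 4.44605

4.45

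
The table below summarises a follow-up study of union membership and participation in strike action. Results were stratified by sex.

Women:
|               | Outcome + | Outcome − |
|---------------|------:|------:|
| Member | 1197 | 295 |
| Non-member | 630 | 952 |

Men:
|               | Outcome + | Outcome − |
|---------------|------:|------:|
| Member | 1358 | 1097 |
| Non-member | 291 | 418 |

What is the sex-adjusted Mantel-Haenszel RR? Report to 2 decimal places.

1.73

RR_MH = Σ(aᵢ·n₀ᵢ/nᵢ) / Σ(cᵢ·n₁ᵢ/nᵢ), with n₁ᵢ = aᵢ+bᵢ (exposed), n₀ᵢ = cᵢ+dᵢ (unexposed), nᵢ = n₁ᵢ+n₀ᵢ.
Stratum 1 (Women): n₁ = 1492, n₀ = 1582, n = 3074; a·n₀/n = 1197·1582/3074 = 616.0228; c·n₁/n = 630·1492/3074 = 305.7775
Stratum 2 (Men): n₁ = 2455, n₀ = 709, n = 3164; a·n₀/n = 1358·709/3164 = 304.3053; c·n₁/n = 291·2455/3164 = 225.7917
RR_MH = (616.0228 + 304.3053) / (305.7775 + 225.7917) = 920.3281 / 531.5692 = 1.73134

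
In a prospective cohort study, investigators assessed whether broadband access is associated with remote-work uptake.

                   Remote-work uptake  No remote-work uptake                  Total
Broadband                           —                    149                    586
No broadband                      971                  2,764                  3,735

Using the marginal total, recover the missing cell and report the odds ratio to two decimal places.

The missing cell is in the exposed row: 586 − 149 = 437.
So a = 437, b = 149, c = 971, d = 2764.
OR = (a·d)/(b·c) = (437 × 2764) / (149 × 971) = 1207868 / 144679 = 8.34861

8.35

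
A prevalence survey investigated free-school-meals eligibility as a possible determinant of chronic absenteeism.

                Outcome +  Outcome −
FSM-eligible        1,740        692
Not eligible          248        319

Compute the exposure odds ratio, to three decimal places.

3.234

Cells: a = 1740, b = 692, c = 248, d = 319.
OR = (a·d)/(b·c) = (1740 × 319) / (692 × 248) = 555060 / 171616 = 3.23431
The odds of chronic absenteeism are about 3.23 times as high in the fsm-eligible group.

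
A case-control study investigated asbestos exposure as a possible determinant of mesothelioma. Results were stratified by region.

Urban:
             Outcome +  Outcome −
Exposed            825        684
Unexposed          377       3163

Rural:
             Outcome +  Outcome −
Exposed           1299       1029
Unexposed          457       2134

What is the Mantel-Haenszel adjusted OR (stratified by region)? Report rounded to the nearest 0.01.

OR_MH = Σ(aᵢdᵢ/nᵢ) / Σ(bᵢcᵢ/nᵢ), where nᵢ is the stratum total.
Stratum 1 (Urban): n = 5049; a·d/n = 825·3163/5049 = 516.8301; b·c/n = 684·377/5049 = 51.0731
Stratum 2 (Rural): n = 4919; a·d/n = 1299·2134/4919 = 563.5426; b·c/n = 1029·457/4919 = 95.5993
OR_MH = (516.8301 + 563.5426) / (51.0731 + 95.5993) = 1080.3727 / 146.6724 = 7.36589

7.37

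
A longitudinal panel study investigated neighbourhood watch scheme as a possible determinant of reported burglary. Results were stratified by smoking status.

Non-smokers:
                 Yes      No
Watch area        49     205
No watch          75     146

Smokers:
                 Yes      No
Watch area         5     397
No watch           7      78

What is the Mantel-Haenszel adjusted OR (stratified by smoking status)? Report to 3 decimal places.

0.417

OR_MH = Σ(aᵢdᵢ/nᵢ) / Σ(bᵢcᵢ/nᵢ), where nᵢ is the stratum total.
Stratum 1 (Non-smokers): n = 475; a·d/n = 49·146/475 = 15.0611; b·c/n = 205·75/475 = 32.3684
Stratum 2 (Smokers): n = 487; a·d/n = 5·78/487 = 0.8008; b·c/n = 397·7/487 = 5.7064
OR_MH = (15.0611 + 0.8008) / (32.3684 + 5.7064) = 15.8619 / 38.0748 = 0.41660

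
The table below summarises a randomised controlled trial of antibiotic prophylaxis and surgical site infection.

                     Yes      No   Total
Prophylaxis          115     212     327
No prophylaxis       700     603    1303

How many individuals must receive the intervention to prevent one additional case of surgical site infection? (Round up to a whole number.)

Risk in treated group = 115/327 = 0.35168; risk in control = 700/1303 = 0.53722.
Absolute risk reduction = 0.53722 − 0.35168 = 0.18554
NNT = 1 / ARR = 1 / 0.18554 = 5.390 → round up → 6

6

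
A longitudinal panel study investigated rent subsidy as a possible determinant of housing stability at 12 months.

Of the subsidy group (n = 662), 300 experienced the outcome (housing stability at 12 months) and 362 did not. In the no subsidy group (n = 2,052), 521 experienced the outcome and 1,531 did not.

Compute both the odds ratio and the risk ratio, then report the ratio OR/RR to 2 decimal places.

1.36

From the description: a = 300, b = 362, c = 521, d = 1531.
OR = (300·1531)/(362·521) = 459300/188602 = 2.43529
Risk in exposed = 300/662 = 0.45317; risk in unexposed = 521/2052 = 0.25390; RR = 1.78485
OR/RR = 2.43529 / 1.78485 = 1.36442
The outcome is not rare, so the OR lies further from 1 than the RR.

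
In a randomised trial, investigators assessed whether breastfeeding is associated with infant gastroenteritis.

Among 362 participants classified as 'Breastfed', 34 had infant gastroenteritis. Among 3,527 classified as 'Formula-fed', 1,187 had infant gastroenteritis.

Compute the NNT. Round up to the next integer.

5

Risk in treated group = 34/362 = 0.09392; risk in control = 1187/3527 = 0.33655.
Absolute risk reduction = 0.33655 − 0.09392 = 0.24262
NNT = 1 / ARR = 1 / 0.24262 = 4.122 → round up → 5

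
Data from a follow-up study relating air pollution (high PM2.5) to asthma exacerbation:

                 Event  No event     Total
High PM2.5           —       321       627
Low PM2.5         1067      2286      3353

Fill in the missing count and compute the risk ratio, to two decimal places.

1.53

The missing cell is in the exposed row: 627 − 321 = 306.
So a = 306, b = 321, c = 1067, d = 2286.
RR = [a/(a+b)] / [c/(c+d)] = (306/627) / (1067/3353) = 0.48804/0.31822 = 1.53364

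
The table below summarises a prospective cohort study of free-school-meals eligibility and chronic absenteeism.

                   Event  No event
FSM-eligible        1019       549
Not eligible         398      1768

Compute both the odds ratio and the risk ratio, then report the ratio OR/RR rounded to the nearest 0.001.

Cells: a = 1019, b = 549, c = 398, d = 1768.
OR = (1019·1768)/(549·398) = 1801592/218502 = 8.24520
Risk in exposed = 1019/1568 = 0.64987; risk in unexposed = 398/2166 = 0.18375; RR = 3.53674
OR/RR = 8.24520 / 3.53674 = 2.33130
The outcome is not rare, so the OR lies further from 1 than the RR.

2.331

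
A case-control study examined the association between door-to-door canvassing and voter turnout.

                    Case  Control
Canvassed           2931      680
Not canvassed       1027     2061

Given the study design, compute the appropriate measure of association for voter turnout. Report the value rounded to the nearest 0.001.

Cells: a = 2931, b = 680, c = 1027, d = 2061.
This is a case-control study: participants were sampled on outcome status, so risks in the source population cannot be estimated directly — relative risk is not valid here. The odds ratio is the appropriate measure.
OR = (a·d)/(b·c) = (2931 × 2061) / (680 × 1027) = 6040791 / 698360 = 8.64997

8.650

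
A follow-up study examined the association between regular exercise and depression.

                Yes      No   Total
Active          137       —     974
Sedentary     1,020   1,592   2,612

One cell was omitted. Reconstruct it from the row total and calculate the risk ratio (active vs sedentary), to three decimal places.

The missing cell is in the exposed row: 974 − 137 = 837.
So a = 137, b = 837, c = 1020, d = 1592.
RR = [a/(a+b)] / [c/(c+d)] = (137/974) / (1020/2612) = 0.14066/0.39051 = 0.36019

0.360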